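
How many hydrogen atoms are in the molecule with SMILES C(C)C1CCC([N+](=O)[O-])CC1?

Hydrogens are implicit in SMILES; fill each atom to its normal valence:
  5 × C: 2 H each → 10
  2 × C: 1 H each → 2
  1 × C: 3 H
  1 × N (charge +1): no H
  1 × O: no H
  1 × O (charge -1): no H
  Total hydrogens = 15.

15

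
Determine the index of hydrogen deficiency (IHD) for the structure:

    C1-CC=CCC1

Molecular formula from the SMILES: C6H10.
DoU = (2C + 2 + N − H − X)/2 = (2·6 + 2 + 0 − 10 − 0)/2 = 4/2 = 2.
(Structurally: 1 ring(s) + 1 π bond(s) = 2.)

2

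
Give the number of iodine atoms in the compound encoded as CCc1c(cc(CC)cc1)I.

The symbol for iodine appears 1 time in the SMILES.

1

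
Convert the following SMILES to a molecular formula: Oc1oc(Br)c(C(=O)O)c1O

Heavy atoms from the SMILES: 1 Br, 5 C, 5 O.
Implicit hydrogens by atom environment:
  4 × C (aromatic): no H
  3 × O: 1 H each → 3
  1 × Br: no H
  1 × C: no H
  1 × O (aromatic): no H
  1 × O: no H
  Total hydrogens = 3.
Molecular formula: C5H3BrO5

C5H3BrO5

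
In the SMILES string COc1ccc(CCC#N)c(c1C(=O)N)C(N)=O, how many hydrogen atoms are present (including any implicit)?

13

Hydrogens are implicit in SMILES; fill each atom to its normal valence:
  4 × C (aromatic): no H
  3 × C: no H
  3 × O: no H
  2 × C: 2 H each → 4
  2 × C (aromatic): 1 H each → 2
  2 × N: 2 H each → 4
  1 × C: 3 H
  1 × N: no H
  Total hydrogens = 13.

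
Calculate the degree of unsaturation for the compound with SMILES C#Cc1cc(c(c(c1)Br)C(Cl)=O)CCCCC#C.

Molecular formula from the SMILES: C15H12BrClO.
DoU = (2C + 2 + N − H − X)/2 = (2·15 + 2 + 0 − 12 − 2)/2 = 18/2 = 9.
(Structurally: 1 ring(s) + 8 π bond(s) = 9.)

9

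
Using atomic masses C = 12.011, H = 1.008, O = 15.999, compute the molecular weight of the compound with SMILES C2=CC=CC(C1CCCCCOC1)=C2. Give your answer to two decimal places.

190.29

Molecular formula: C13H18O.
M = 13×12.011 + 18×1.008 + 1×15.999 = 190.29 g/mol.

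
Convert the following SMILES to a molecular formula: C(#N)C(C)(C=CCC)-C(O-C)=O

C9H13NO2

Heavy atoms from the SMILES: 9 C, 1 N, 2 O.
Implicit hydrogens by atom environment:
  3 × C: 3 H each → 9
  3 × C: no H
  2 × C: 1 H each → 2
  2 × O: no H
  1 × C: 2 H
  1 × N: no H
  Total hydrogens = 13.
Molecular formula: C9H13NO2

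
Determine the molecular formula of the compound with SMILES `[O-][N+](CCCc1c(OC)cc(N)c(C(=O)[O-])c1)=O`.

Heavy atoms from the SMILES: 11 C, 2 N, 5 O.
Implicit hydrogens by atom environment:
  4 × C (aromatic): no H
  3 × C: 2 H each → 6
  3 × O: no H
  2 × C (aromatic): 1 H each → 2
  2 × O (charge -1): no H
  1 × C: 3 H
  1 × C: no H
  1 × N: 2 H
  1 × N (charge +1): no H
  Total hydrogens = 13.
Net charge -1.
Molecular formula: C11H13N2O5-

C11H13N2O5-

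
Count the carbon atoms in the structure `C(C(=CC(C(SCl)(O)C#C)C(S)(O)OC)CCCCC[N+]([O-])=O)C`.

15

The symbol for carbon appears 15 times in the SMILES. (Cl is a single chlorine, not C + l.)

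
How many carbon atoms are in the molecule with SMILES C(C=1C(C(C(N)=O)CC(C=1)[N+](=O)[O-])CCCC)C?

The symbol for carbon appears 13 times in the SMILES.

13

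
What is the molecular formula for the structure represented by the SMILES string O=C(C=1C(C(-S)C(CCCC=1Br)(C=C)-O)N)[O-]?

C11H15BrNO3S-

Heavy atoms from the SMILES: 1 Br, 11 C, 1 N, 3 O, 1 S.
Implicit hydrogens by atom environment:
  4 × C: 2 H each → 8
  4 × C: no H
  3 × C: 1 H each → 3
  1 × Br: no H
  1 × N: 2 H
  1 × O: 1 H
  1 × O: no H
  1 × O (charge -1): no H
  1 × S: 1 H
  Total hydrogens = 15.
Net charge -1.
Molecular formula: C11H15BrNO3S-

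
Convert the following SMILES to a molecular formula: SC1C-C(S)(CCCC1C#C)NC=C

Heavy atoms from the SMILES: 11 C, 1 N, 2 S.
Implicit hydrogens by atom environment:
  5 × C: 2 H each → 10
  4 × C: 1 H each → 4
  2 × C: no H
  2 × S: 1 H each → 2
  1 × N: 1 H
  Total hydrogens = 17.
Molecular formula: C11H17NS2

C11H17NS2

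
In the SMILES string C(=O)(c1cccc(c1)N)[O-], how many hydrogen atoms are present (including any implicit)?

6

Hydrogens are implicit in SMILES; fill each atom to its normal valence:
  4 × C (aromatic): 1 H each → 4
  2 × C (aromatic): no H
  1 × C: no H
  1 × N: 2 H
  1 × O: no H
  1 × O (charge -1): no H
  Total hydrogens = 6.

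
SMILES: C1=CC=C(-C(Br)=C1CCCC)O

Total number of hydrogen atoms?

13

Hydrogens are implicit in SMILES; fill each atom to its normal valence:
  3 × C: 2 H each → 6
  3 × C (aromatic): 1 H each → 3
  3 × C (aromatic): no H
  1 × Br: no H
  1 × C: 3 H
  1 × O: 1 H
  Total hydrogens = 13.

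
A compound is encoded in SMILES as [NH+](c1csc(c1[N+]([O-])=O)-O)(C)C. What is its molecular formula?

C6H9N2O3S+

Heavy atoms from the SMILES: 6 C, 2 N, 3 O, 1 S.
Implicit hydrogens by atom environment:
  3 × C (aromatic): no H
  2 × C: 3 H each → 6
  1 × C (aromatic): 1 H
  1 × N (charge +1): 1 H
  1 × N (charge +1): no H
  1 × O: 1 H
  1 × O: no H
  1 × O (charge -1): no H
  1 × S (aromatic): no H
  Total hydrogens = 9.
Net charge +1.
Molecular formula: C6H9N2O3S+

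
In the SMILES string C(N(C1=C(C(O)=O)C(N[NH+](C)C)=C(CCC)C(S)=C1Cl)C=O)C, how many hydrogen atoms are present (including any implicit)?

Hydrogens are implicit in SMILES; fill each atom to its normal valence:
  6 × C (aromatic): no H
  4 × C: 3 H each → 12
  3 × C: 2 H each → 6
  2 × O: no H
  1 × C: 1 H
  1 × C: no H
  1 × Cl: no H
  1 × N: 1 H
  1 × N (charge +1): 1 H
  1 × N: no H
  1 × O: 1 H
  1 × S: 1 H
  Total hydrogens = 23.

23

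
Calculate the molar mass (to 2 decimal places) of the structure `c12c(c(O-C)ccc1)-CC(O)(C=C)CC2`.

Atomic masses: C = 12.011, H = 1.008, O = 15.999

204.27

Molecular formula: C13H16O2.
M = 13×12.011 + 16×1.008 + 2×15.999 = 204.27 g/mol.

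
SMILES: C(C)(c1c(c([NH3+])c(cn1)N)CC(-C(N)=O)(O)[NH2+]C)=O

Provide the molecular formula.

[C11H19N5O3]2+

Heavy atoms from the SMILES: 11 C, 5 N, 3 O.
Implicit hydrogens by atom environment:
  4 × C (aromatic): no H
  3 × C: no H
  2 × C: 3 H each → 6
  2 × N: 2 H each → 4
  2 × O: no H
  1 × C: 2 H
  1 × C (aromatic): 1 H
  1 × N (charge +1): 3 H
  1 × N (charge +1): 2 H
  1 × N (aromatic): no H
  1 × O: 1 H
  Total hydrogens = 19.
Net charge +2.
Molecular formula: [C11H19N5O3]2+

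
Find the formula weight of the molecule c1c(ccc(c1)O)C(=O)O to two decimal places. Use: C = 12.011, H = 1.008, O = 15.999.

138.12

Molecular formula: C7H6O3.
M = 7×12.011 + 6×1.008 + 3×15.999 = 138.12 g/mol.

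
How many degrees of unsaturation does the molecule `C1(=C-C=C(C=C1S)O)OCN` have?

4

Molecular formula from the SMILES: C7H9NO2S.
DoU = (2C + 2 + N − H − X)/2 = (2·7 + 2 + 1 − 9 − 0)/2 = 8/2 = 4.
(Structurally: 1 ring(s) + 3 π bond(s) = 4.)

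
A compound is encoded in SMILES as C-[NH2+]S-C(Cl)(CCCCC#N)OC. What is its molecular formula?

Heavy atoms from the SMILES: 8 C, 1 Cl, 2 N, 1 O, 1 S.
Implicit hydrogens by atom environment:
  4 × C: 2 H each → 8
  2 × C: 3 H each → 6
  2 × C: no H
  1 × Cl: no H
  1 × N (charge +1): 2 H
  1 × N: no H
  1 × O: no H
  1 × S: no H
  Total hydrogens = 16.
Net charge +1.
Molecular formula: C8H16ClN2OS+

C8H16ClN2OS+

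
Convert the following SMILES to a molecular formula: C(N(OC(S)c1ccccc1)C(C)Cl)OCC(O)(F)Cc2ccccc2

C19H23ClFNO3S

Heavy atoms from the SMILES: 19 C, 1 Cl, 1 F, 1 N, 3 O, 1 S.
Implicit hydrogens by atom environment:
  10 × C (aromatic): 1 H each → 10
  3 × C: 2 H each → 6
  2 × C: 1 H each → 2
  2 × C (aromatic): no H
  2 × O: no H
  1 × C: 3 H
  1 × C: no H
  1 × Cl: no H
  1 × F: no H
  1 × N: no H
  1 × O: 1 H
  1 × S: 1 H
  Total hydrogens = 23.
Molecular formula: C19H23ClFNO3S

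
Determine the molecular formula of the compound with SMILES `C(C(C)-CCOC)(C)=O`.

Heavy atoms from the SMILES: 7 C, 2 O.
Implicit hydrogens by atom environment:
  3 × C: 3 H each → 9
  2 × C: 2 H each → 4
  2 × O: no H
  1 × C: 1 H
  1 × C: no H
  Total hydrogens = 14.
Molecular formula: C7H14O2

C7H14O2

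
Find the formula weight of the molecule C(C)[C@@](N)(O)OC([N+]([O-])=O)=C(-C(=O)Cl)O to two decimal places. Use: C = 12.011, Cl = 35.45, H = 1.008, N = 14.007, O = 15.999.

Molecular formula: C6H9ClN2O6.
M = 6×12.011 + 1×35.45 + 9×1.008 + 2×14.007 + 6×15.999 = 240.60 g/mol.

240.60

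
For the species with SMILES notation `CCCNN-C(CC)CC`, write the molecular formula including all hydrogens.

C8H20N2

Heavy atoms from the SMILES: 8 C, 2 N.
Implicit hydrogens by atom environment:
  4 × C: 2 H each → 8
  3 × C: 3 H each → 9
  2 × N: 1 H each → 2
  1 × C: 1 H
  Total hydrogens = 20.
Molecular formula: C8H20N2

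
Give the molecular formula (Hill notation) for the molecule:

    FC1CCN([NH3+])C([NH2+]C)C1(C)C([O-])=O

Heavy atoms from the SMILES: 8 C, 1 F, 3 N, 2 O.
Implicit hydrogens by atom environment:
  2 × C: 3 H each → 6
  2 × C: 2 H each → 4
  2 × C: 1 H each → 2
  2 × C: no H
  1 × F: no H
  1 × N (charge +1): 3 H
  1 × N (charge +1): 2 H
  1 × N: no H
  1 × O: no H
  1 × O (charge -1): no H
  Total hydrogens = 17.
Net charge +1.
Molecular formula: C8H17FN3O2+

C8H17FN3O2+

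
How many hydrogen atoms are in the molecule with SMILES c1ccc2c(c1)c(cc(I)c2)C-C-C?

Hydrogens are implicit in SMILES; fill each atom to its normal valence:
  6 × C (aromatic): 1 H each → 6
  4 × C (aromatic): no H
  2 × C: 2 H each → 4
  1 × C: 3 H
  1 × I: no H
  Total hydrogens = 13.

13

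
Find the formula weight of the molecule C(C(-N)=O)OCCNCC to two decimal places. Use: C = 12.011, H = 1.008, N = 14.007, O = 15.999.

146.19

Molecular formula: C6H14N2O2.
M = 6×12.011 + 14×1.008 + 2×14.007 + 2×15.999 = 146.19 g/mol.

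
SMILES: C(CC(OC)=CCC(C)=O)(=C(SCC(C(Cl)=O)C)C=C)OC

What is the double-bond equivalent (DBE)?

Molecular formula from the SMILES: C16H23ClO4S.
DoU = (2C + 2 + N − H − X)/2 = (2·16 + 2 + 0 − 23 − 1)/2 = 10/2 = 5.
(Structurally: 0 ring(s) + 5 π bond(s) = 5.)

5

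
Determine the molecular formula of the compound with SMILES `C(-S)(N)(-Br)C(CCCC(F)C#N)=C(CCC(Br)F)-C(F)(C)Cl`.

Heavy atoms from the SMILES: 2 Br, 13 C, 1 Cl, 3 F, 2 N, 1 S.
Implicit hydrogens by atom environment:
  5 × C: 2 H each → 10
  5 × C: no H
  3 × F: no H
  2 × Br: no H
  2 × C: 1 H each → 2
  1 × C: 3 H
  1 × Cl: no H
  1 × N: 2 H
  1 × N: no H
  1 × S: 1 H
  Total hydrogens = 18.
Molecular formula: C13H18Br2ClF3N2S

C13H18Br2ClF3N2S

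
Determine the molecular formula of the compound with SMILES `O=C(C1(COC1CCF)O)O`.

Heavy atoms from the SMILES: 6 C, 1 F, 4 O.
Implicit hydrogens by atom environment:
  3 × C: 2 H each → 6
  2 × C: no H
  2 × O: 1 H each → 2
  2 × O: no H
  1 × C: 1 H
  1 × F: no H
  Total hydrogens = 9.
Molecular formula: C6H9FO4

C6H9FO4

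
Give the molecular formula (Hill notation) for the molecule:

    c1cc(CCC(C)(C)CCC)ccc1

Heavy atoms from the SMILES: 14 C.
Implicit hydrogens by atom environment:
  5 × C (aromatic): 1 H each → 5
  4 × C: 2 H each → 8
  3 × C: 3 H each → 9
  1 × C: no H
  1 × C (aromatic): no H
  Total hydrogens = 22.
Molecular formula: C14H22

C14H22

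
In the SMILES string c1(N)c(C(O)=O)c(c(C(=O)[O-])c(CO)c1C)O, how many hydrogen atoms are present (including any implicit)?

Hydrogens are implicit in SMILES; fill each atom to its normal valence:
  6 × C (aromatic): no H
  3 × O: 1 H each → 3
  2 × C: no H
  2 × O: no H
  1 × C: 3 H
  1 × C: 2 H
  1 × N: 2 H
  1 × O (charge -1): no H
  Total hydrogens = 10.

10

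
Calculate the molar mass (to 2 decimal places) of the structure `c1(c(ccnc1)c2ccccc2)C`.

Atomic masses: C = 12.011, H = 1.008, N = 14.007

169.23

Molecular formula: C12H11N.
M = 12×12.011 + 11×1.008 + 1×14.007 = 169.23 g/mol.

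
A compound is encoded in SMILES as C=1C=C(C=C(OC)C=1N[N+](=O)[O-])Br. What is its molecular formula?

C7H7BrN2O3

Heavy atoms from the SMILES: 1 Br, 7 C, 2 N, 3 O.
Implicit hydrogens by atom environment:
  3 × C (aromatic): 1 H each → 3
  3 × C (aromatic): no H
  2 × O: no H
  1 × Br: no H
  1 × C: 3 H
  1 × N: 1 H
  1 × N (charge +1): no H
  1 × O (charge -1): no H
  Total hydrogens = 7.
Molecular formula: C7H7BrN2O3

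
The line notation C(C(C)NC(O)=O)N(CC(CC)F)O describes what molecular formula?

C8H17FN2O3

Heavy atoms from the SMILES: 8 C, 1 F, 2 N, 3 O.
Implicit hydrogens by atom environment:
  3 × C: 2 H each → 6
  2 × C: 3 H each → 6
  2 × C: 1 H each → 2
  2 × O: 1 H each → 2
  1 × C: no H
  1 × F: no H
  1 × N: 1 H
  1 × N: no H
  1 × O: no H
  Total hydrogens = 17.
Molecular formula: C8H17FN2O3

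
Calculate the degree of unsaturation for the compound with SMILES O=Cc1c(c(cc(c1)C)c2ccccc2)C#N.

11

Molecular formula from the SMILES: C15H11NO.
DoU = (2C + 2 + N − H − X)/2 = (2·15 + 2 + 1 − 11 − 0)/2 = 22/2 = 11.
(Structurally: 2 ring(s) + 9 π bond(s) = 11.)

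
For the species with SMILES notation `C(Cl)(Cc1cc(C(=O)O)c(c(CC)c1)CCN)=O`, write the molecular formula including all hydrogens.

Heavy atoms from the SMILES: 13 C, 1 Cl, 1 N, 3 O.
Implicit hydrogens by atom environment:
  4 × C: 2 H each → 8
  4 × C (aromatic): no H
  2 × C (aromatic): 1 H each → 2
  2 × C: no H
  2 × O: no H
  1 × C: 3 H
  1 × Cl: no H
  1 × N: 2 H
  1 × O: 1 H
  Total hydrogens = 16.
Molecular formula: C13H16ClNO3

C13H16ClNO3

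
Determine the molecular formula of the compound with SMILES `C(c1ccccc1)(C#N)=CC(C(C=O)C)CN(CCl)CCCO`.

Heavy atoms from the SMILES: 18 C, 1 Cl, 2 N, 2 O.
Implicit hydrogens by atom environment:
  5 × C: 2 H each → 10
  5 × C (aromatic): 1 H each → 5
  4 × C: 1 H each → 4
  2 × C: no H
  2 × N: no H
  1 × C: 3 H
  1 × C (aromatic): no H
  1 × Cl: no H
  1 × O: 1 H
  1 × O: no H
  Total hydrogens = 23.
Molecular formula: C18H23ClN2O2

C18H23ClN2O2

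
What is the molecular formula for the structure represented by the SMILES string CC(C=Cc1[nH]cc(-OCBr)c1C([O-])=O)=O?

Heavy atoms from the SMILES: 1 Br, 10 C, 1 N, 4 O.
Implicit hydrogens by atom environment:
  3 × C (aromatic): no H
  3 × O: no H
  2 × C: 1 H each → 2
  2 × C: no H
  1 × Br: no H
  1 × C: 3 H
  1 × C: 2 H
  1 × C (aromatic): 1 H
  1 × N (aromatic): 1 H
  1 × O (charge -1): no H
  Total hydrogens = 9.
Net charge -1.
Molecular formula: C10H9BrNO4-

C10H9BrNO4-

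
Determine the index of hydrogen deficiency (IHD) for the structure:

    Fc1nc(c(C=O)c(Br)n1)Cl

5

Molecular formula from the SMILES: C5HBrClFN2O.
DoU = (2C + 2 + N − H − X)/2 = (2·5 + 2 + 2 − 1 − 3)/2 = 10/2 = 5.
(Structurally: 1 ring(s) + 4 π bond(s) = 5.)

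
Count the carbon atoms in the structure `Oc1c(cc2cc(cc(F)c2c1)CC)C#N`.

13

The symbol for carbon appears 13 times in the SMILES. Lowercase c denotes aromatic carbon and counts toward C.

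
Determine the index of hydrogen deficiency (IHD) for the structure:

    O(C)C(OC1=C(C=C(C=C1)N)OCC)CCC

Molecular formula from the SMILES: C13H21NO3.
DoU = (2C + 2 + N − H − X)/2 = (2·13 + 2 + 1 − 21 − 0)/2 = 8/2 = 4.
(Structurally: 1 ring(s) + 3 π bond(s) = 4.)

4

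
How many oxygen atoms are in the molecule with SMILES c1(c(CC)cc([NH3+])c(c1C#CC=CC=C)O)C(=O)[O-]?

3

The symbol for oxygen appears 3 times in the SMILES.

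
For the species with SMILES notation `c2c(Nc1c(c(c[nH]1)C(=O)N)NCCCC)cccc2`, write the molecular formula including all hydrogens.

C15H20N4O

Heavy atoms from the SMILES: 15 C, 4 N, 1 O.
Implicit hydrogens by atom environment:
  6 × C (aromatic): 1 H each → 6
  4 × C (aromatic): no H
  3 × C: 2 H each → 6
  2 × N: 1 H each → 2
  1 × C: 3 H
  1 × C: no H
  1 × N: 2 H
  1 × N (aromatic): 1 H
  1 × O: no H
  Total hydrogens = 20.
Molecular formula: C15H20N4O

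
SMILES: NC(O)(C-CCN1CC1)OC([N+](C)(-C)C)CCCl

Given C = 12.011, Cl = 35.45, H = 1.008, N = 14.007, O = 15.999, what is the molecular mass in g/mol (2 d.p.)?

280.82

Molecular formula: C12H27ClN3O2+.
M = 12×12.011 + 1×35.45 + 27×1.008 + 3×14.007 + 2×15.999 = 280.82 g/mol.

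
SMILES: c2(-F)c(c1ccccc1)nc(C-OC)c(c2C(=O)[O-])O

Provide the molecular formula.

Heavy atoms from the SMILES: 14 C, 1 F, 1 N, 4 O.
Implicit hydrogens by atom environment:
  6 × C (aromatic): no H
  5 × C (aromatic): 1 H each → 5
  2 × O: no H
  1 × C: 3 H
  1 × C: 2 H
  1 × C: no H
  1 × F: no H
  1 × N (aromatic): no H
  1 × O: 1 H
  1 × O (charge -1): no H
  Total hydrogens = 11.
Net charge -1.
Molecular formula: C14H11FNO4-

C14H11FNO4-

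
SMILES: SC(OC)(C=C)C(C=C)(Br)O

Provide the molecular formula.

Heavy atoms from the SMILES: 1 Br, 7 C, 2 O, 1 S.
Implicit hydrogens by atom environment:
  2 × C: 2 H each → 4
  2 × C: 1 H each → 2
  2 × C: no H
  1 × Br: no H
  1 × C: 3 H
  1 × O: 1 H
  1 × O: no H
  1 × S: 1 H
  Total hydrogens = 11.
Molecular formula: C7H11BrO2S

C7H11BrO2S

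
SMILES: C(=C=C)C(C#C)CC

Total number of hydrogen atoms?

10

Hydrogens are implicit in SMILES; fill each atom to its normal valence:
  3 × C: 1 H each → 3
  2 × C: 2 H each → 4
  2 × C: no H
  1 × C: 3 H
  Total hydrogens = 10.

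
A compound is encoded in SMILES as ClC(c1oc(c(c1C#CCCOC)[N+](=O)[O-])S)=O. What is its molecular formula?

C10H8ClNO5S

Heavy atoms from the SMILES: 10 C, 1 Cl, 1 N, 5 O, 1 S.
Implicit hydrogens by atom environment:
  4 × C (aromatic): no H
  3 × C: no H
  3 × O: no H
  2 × C: 2 H each → 4
  1 × C: 3 H
  1 × Cl: no H
  1 × N (charge +1): no H
  1 × O (aromatic): no H
  1 × O (charge -1): no H
  1 × S: 1 H
  Total hydrogens = 8.
Molecular formula: C10H8ClNO5S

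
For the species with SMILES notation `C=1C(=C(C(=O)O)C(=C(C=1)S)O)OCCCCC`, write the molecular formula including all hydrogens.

C12H16O4S

Heavy atoms from the SMILES: 12 C, 4 O, 1 S.
Implicit hydrogens by atom environment:
  4 × C: 2 H each → 8
  4 × C (aromatic): no H
  2 × C (aromatic): 1 H each → 2
  2 × O: 1 H each → 2
  2 × O: no H
  1 × C: 3 H
  1 × C: no H
  1 × S: 1 H
  Total hydrogens = 16.
Molecular formula: C12H16O4S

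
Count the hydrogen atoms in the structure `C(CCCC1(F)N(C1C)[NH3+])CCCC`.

24

Hydrogens are implicit in SMILES; fill each atom to its normal valence:
  7 × C: 2 H each → 14
  2 × C: 3 H each → 6
  1 × C: 1 H
  1 × C: no H
  1 × F: no H
  1 × N (charge +1): 3 H
  1 × N: no H
  Total hydrogens = 24.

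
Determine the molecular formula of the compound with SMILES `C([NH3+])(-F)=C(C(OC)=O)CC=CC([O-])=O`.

C8H10FNO4

Heavy atoms from the SMILES: 8 C, 1 F, 1 N, 4 O.
Implicit hydrogens by atom environment:
  4 × C: no H
  3 × O: no H
  2 × C: 1 H each → 2
  1 × C: 3 H
  1 × C: 2 H
  1 × F: no H
  1 × N (charge +1): 3 H
  1 × O (charge -1): no H
  Total hydrogens = 10.
Molecular formula: C8H10FNO4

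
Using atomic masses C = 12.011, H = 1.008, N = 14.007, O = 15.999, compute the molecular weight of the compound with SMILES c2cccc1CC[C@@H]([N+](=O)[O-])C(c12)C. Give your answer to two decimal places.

191.23

Molecular formula: C11H13NO2.
M = 11×12.011 + 13×1.008 + 1×14.007 + 2×15.999 = 191.23 g/mol.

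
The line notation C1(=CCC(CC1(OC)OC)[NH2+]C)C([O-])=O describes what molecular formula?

Heavy atoms from the SMILES: 10 C, 1 N, 4 O.
Implicit hydrogens by atom environment:
  3 × C: 3 H each → 9
  3 × C: no H
  3 × O: no H
  2 × C: 2 H each → 4
  2 × C: 1 H each → 2
  1 × N (charge +1): 2 H
  1 × O (charge -1): no H
  Total hydrogens = 17.
Molecular formula: C10H17NO4

C10H17NO4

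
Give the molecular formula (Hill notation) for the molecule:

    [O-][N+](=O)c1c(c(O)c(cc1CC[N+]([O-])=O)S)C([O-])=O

Heavy atoms from the SMILES: 9 C, 2 N, 7 O, 1 S.
Implicit hydrogens by atom environment:
  5 × C (aromatic): no H
  3 × O: no H
  3 × O (charge -1): no H
  2 × C: 2 H each → 4
  2 × N (charge +1): no H
  1 × C (aromatic): 1 H
  1 × C: no H
  1 × O: 1 H
  1 × S: 1 H
  Total hydrogens = 7.
Net charge -1.
Molecular formula: C9H7N2O7S-

C9H7N2O7S-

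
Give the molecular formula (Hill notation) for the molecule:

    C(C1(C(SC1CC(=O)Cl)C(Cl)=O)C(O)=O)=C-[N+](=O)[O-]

C9H7Cl2NO6S

Heavy atoms from the SMILES: 9 C, 2 Cl, 1 N, 6 O, 1 S.
Implicit hydrogens by atom environment:
  4 × C: 1 H each → 4
  4 × C: no H
  4 × O: no H
  2 × Cl: no H
  1 × C: 2 H
  1 × N (charge +1): no H
  1 × O: 1 H
  1 × O (charge -1): no H
  1 × S: no H
  Total hydrogens = 7.
Molecular formula: C9H7Cl2NO6S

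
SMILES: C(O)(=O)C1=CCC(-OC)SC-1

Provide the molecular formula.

Heavy atoms from the SMILES: 7 C, 3 O, 1 S.
Implicit hydrogens by atom environment:
  2 × C: 2 H each → 4
  2 × C: 1 H each → 2
  2 × C: no H
  2 × O: no H
  1 × C: 3 H
  1 × O: 1 H
  1 × S: no H
  Total hydrogens = 10.
Molecular formula: C7H10O3S

C7H10O3S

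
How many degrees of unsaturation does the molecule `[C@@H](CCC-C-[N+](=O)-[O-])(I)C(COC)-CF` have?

Molecular formula from the SMILES: C9H17FINO3.
DoU = (2C + 2 + N − H − X)/2 = (2·9 + 2 + 1 − 17 − 2)/2 = 2/2 = 1.
(Structurally: 0 ring(s) + 1 π bond(s) = 1.)

1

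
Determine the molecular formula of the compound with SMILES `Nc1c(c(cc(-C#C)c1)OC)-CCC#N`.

C12H12N2O

Heavy atoms from the SMILES: 12 C, 2 N, 1 O.
Implicit hydrogens by atom environment:
  4 × C (aromatic): no H
  2 × C: 2 H each → 4
  2 × C (aromatic): 1 H each → 2
  2 × C: no H
  1 × C: 3 H
  1 × C: 1 H
  1 × N: 2 H
  1 × N: no H
  1 × O: no H
  Total hydrogens = 12.
Molecular formula: C12H12N2O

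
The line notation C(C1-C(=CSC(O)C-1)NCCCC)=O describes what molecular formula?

C10H17NO2S

Heavy atoms from the SMILES: 10 C, 1 N, 2 O, 1 S.
Implicit hydrogens by atom environment:
  4 × C: 2 H each → 8
  4 × C: 1 H each → 4
  1 × C: 3 H
  1 × C: no H
  1 × N: 1 H
  1 × O: 1 H
  1 × O: no H
  1 × S: no H
  Total hydrogens = 17.
Molecular formula: C10H17NO2S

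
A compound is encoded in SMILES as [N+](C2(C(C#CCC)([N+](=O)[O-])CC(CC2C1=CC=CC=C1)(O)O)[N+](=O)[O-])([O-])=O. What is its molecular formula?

C16H17N3O8

Heavy atoms from the SMILES: 16 C, 3 N, 8 O.
Implicit hydrogens by atom environment:
  5 × C (aromatic): 1 H each → 5
  5 × C: no H
  3 × C: 2 H each → 6
  3 × N (charge +1): no H
  3 × O: no H
  3 × O (charge -1): no H
  2 × O: 1 H each → 2
  1 × C: 3 H
  1 × C: 1 H
  1 × C (aromatic): no H
  Total hydrogens = 17.
Molecular formula: C16H17N3O8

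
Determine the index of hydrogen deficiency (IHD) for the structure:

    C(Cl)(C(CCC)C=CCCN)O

Molecular formula from the SMILES: C9H18ClNO.
DoU = (2C + 2 + N − H − X)/2 = (2·9 + 2 + 1 − 18 − 1)/2 = 2/2 = 1.
(Structurally: 0 ring(s) + 1 π bond(s) = 1.)

1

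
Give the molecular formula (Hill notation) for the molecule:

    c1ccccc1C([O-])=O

C7H5O2-

Heavy atoms from the SMILES: 7 C, 2 O.
Implicit hydrogens by atom environment:
  5 × C (aromatic): 1 H each → 5
  1 × C (aromatic): no H
  1 × C: no H
  1 × O: no H
  1 × O (charge -1): no H
  Total hydrogens = 5.
Net charge -1.
Molecular formula: C7H5O2-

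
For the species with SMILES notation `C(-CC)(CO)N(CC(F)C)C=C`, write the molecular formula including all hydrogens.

C9H18FNO

Heavy atoms from the SMILES: 9 C, 1 F, 1 N, 1 O.
Implicit hydrogens by atom environment:
  4 × C: 2 H each → 8
  3 × C: 1 H each → 3
  2 × C: 3 H each → 6
  1 × F: no H
  1 × N: no H
  1 × O: 1 H
  Total hydrogens = 18.
Molecular formula: C9H18FNO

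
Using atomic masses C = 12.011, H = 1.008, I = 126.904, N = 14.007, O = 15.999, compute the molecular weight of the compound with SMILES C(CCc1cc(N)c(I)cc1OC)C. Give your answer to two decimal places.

Molecular formula: C11H16INO.
M = 11×12.011 + 16×1.008 + 1×126.904 + 1×14.007 + 1×15.999 = 305.16 g/mol.

305.16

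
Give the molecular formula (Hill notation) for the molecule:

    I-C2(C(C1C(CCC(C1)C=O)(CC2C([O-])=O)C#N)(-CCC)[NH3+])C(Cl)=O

C17H22ClIN2O4

Heavy atoms from the SMILES: 17 C, 1 Cl, 1 I, 2 N, 4 O.
Implicit hydrogens by atom environment:
  6 × C: 2 H each → 12
  6 × C: no H
  4 × C: 1 H each → 4
  3 × O: no H
  1 × C: 3 H
  1 × Cl: no H
  1 × I: no H
  1 × N (charge +1): 3 H
  1 × N: no H
  1 × O (charge -1): no H
  Total hydrogens = 22.
Molecular formula: C17H22ClIN2O4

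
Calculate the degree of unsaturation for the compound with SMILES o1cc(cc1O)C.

Molecular formula from the SMILES: C5H6O2.
DoU = (2C + 2 + N − H − X)/2 = (2·5 + 2 + 0 − 6 − 0)/2 = 6/2 = 3.
(Structurally: 1 ring(s) + 2 π bond(s) = 3.)

3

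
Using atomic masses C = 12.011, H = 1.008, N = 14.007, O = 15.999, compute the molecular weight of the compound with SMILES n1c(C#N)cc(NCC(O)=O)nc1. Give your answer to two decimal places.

Molecular formula: C7H6N4O2.
M = 7×12.011 + 6×1.008 + 4×14.007 + 2×15.999 = 178.15 g/mol.

178.15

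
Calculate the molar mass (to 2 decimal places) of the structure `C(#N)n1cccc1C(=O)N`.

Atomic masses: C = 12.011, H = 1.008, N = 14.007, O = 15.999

Molecular formula: C6H5N3O.
M = 6×12.011 + 5×1.008 + 3×14.007 + 1×15.999 = 135.13 g/mol.

135.13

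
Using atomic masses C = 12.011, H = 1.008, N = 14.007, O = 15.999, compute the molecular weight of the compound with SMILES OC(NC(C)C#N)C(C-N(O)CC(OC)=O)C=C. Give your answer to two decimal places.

Molecular formula: C11H19N3O4.
M = 11×12.011 + 19×1.008 + 3×14.007 + 4×15.999 = 257.29 g/mol.

257.29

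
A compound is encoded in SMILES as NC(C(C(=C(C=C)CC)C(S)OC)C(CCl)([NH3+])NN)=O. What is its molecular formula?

C12H24ClN4O2S+

Heavy atoms from the SMILES: 12 C, 1 Cl, 4 N, 2 O, 1 S.
Implicit hydrogens by atom environment:
  4 × C: no H
  3 × C: 2 H each → 6
  3 × C: 1 H each → 3
  2 × C: 3 H each → 6
  2 × N: 2 H each → 4
  2 × O: no H
  1 × Cl: no H
  1 × N (charge +1): 3 H
  1 × N: 1 H
  1 × S: 1 H
  Total hydrogens = 24.
Net charge +1.
Molecular formula: C12H24ClN4O2S+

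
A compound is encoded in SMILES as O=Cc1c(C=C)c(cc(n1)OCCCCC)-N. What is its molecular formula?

Heavy atoms from the SMILES: 13 C, 2 N, 2 O.
Implicit hydrogens by atom environment:
  5 × C: 2 H each → 10
  4 × C (aromatic): no H
  2 × C: 1 H each → 2
  2 × O: no H
  1 × C: 3 H
  1 × C (aromatic): 1 H
  1 × N: 2 H
  1 × N (aromatic): no H
  Total hydrogens = 18.
Molecular formula: C13H18N2O2

C13H18N2O2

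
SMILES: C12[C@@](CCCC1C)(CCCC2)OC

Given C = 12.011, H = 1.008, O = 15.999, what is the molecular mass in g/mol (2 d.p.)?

182.31

Molecular formula: C12H22O.
M = 12×12.011 + 22×1.008 + 1×15.999 = 182.31 g/mol.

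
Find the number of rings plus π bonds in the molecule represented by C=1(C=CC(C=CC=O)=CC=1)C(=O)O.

Molecular formula from the SMILES: C10H8O3.
DoU = (2C + 2 + N − H − X)/2 = (2·10 + 2 + 0 − 8 − 0)/2 = 14/2 = 7.
(Structurally: 1 ring(s) + 6 π bond(s) = 7.)

7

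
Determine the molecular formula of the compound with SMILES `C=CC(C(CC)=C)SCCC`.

Heavy atoms from the SMILES: 10 C, 1 S.
Implicit hydrogens by atom environment:
  5 × C: 2 H each → 10
  2 × C: 3 H each → 6
  2 × C: 1 H each → 2
  1 × C: no H
  1 × S: no H
  Total hydrogens = 18.
Molecular formula: C10H18S

C10H18S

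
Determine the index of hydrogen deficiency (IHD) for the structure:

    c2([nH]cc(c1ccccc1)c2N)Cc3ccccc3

Molecular formula from the SMILES: C17H16N2.
DoU = (2C + 2 + N − H − X)/2 = (2·17 + 2 + 2 − 16 − 0)/2 = 22/2 = 11.
(Structurally: 3 ring(s) + 8 π bond(s) = 11.)

11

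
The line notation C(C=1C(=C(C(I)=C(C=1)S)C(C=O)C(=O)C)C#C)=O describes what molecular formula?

Heavy atoms from the SMILES: 13 C, 1 I, 3 O, 1 S.
Implicit hydrogens by atom environment:
  5 × C (aromatic): no H
  4 × C: 1 H each → 4
  3 × O: no H
  2 × C: no H
  1 × C: 3 H
  1 × C (aromatic): 1 H
  1 × I: no H
  1 × S: 1 H
  Total hydrogens = 9.
Molecular formula: C13H9IO3S

C13H9IO3S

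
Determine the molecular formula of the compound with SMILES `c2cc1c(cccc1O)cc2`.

Heavy atoms from the SMILES: 10 C, 1 O.
Implicit hydrogens by atom environment:
  7 × C (aromatic): 1 H each → 7
  3 × C (aromatic): no H
  1 × O: 1 H
  Total hydrogens = 8.
Molecular formula: C10H8O

C10H8O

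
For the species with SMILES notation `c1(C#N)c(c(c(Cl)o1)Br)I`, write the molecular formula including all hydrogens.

C5BrClINO

Heavy atoms from the SMILES: 1 Br, 5 C, 1 Cl, 1 I, 1 N, 1 O.
Implicit hydrogens by atom environment:
  4 × C (aromatic): no H
  1 × Br: no H
  1 × C: no H
  1 × Cl: no H
  1 × I: no H
  1 × N: no H
  1 × O (aromatic): no H
  Total hydrogens = 0.
Molecular formula: C5BrClINO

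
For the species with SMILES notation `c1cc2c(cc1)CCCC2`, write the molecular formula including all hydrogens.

Heavy atoms from the SMILES: 10 C.
Implicit hydrogens by atom environment:
  4 × C: 2 H each → 8
  4 × C (aromatic): 1 H each → 4
  2 × C (aromatic): no H
  Total hydrogens = 12.
Molecular formula: C10H12

C10H12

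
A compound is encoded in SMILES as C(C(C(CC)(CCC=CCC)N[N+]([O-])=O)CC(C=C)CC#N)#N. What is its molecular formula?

Heavy atoms from the SMILES: 17 C, 4 N, 2 O.
Implicit hydrogens by atom environment:
  7 × C: 2 H each → 14
  5 × C: 1 H each → 5
  3 × C: no H
  2 × C: 3 H each → 6
  2 × N: no H
  1 × N: 1 H
  1 × N (charge +1): no H
  1 × O: no H
  1 × O (charge -1): no H
  Total hydrogens = 26.
Molecular formula: C17H26N4O2

C17H26N4O2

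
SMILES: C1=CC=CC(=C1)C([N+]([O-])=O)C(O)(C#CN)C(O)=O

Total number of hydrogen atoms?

Hydrogens are implicit in SMILES; fill each atom to its normal valence:
  5 × C (aromatic): 1 H each → 5
  4 × C: no H
  2 × O: 1 H each → 2
  2 × O: no H
  1 × C: 1 H
  1 × C (aromatic): no H
  1 × N: 2 H
  1 × N (charge +1): no H
  1 × O (charge -1): no H
  Total hydrogens = 10.

10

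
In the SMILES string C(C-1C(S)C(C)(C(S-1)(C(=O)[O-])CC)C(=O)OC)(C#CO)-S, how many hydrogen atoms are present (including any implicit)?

17

Hydrogens are implicit in SMILES; fill each atom to its normal valence:
  6 × C: no H
  3 × C: 3 H each → 9
  3 × C: 1 H each → 3
  3 × O: no H
  2 × S: 1 H each → 2
  1 × C: 2 H
  1 × O: 1 H
  1 × O (charge -1): no H
  1 × S: no H
  Total hydrogens = 17.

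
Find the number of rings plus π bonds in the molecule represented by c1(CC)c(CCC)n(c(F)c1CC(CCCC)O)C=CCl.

Molecular formula from the SMILES: C17H27ClFNO.
DoU = (2C + 2 + N − H − X)/2 = (2·17 + 2 + 1 − 27 − 2)/2 = 8/2 = 4.
(Structurally: 1 ring(s) + 3 π bond(s) = 4.)

4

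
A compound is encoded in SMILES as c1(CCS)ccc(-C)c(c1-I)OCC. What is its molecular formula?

Heavy atoms from the SMILES: 11 C, 1 I, 1 O, 1 S.
Implicit hydrogens by atom environment:
  4 × C (aromatic): no H
  3 × C: 2 H each → 6
  2 × C: 3 H each → 6
  2 × C (aromatic): 1 H each → 2
  1 × I: no H
  1 × O: no H
  1 × S: 1 H
  Total hydrogens = 15.
Molecular formula: C11H15IOS

C11H15IOS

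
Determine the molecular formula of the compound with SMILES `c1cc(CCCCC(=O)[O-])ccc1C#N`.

C12H12NO2-

Heavy atoms from the SMILES: 12 C, 1 N, 2 O.
Implicit hydrogens by atom environment:
  4 × C: 2 H each → 8
  4 × C (aromatic): 1 H each → 4
  2 × C (aromatic): no H
  2 × C: no H
  1 × N: no H
  1 × O: no H
  1 × O (charge -1): no H
  Total hydrogens = 12.
Net charge -1.
Molecular formula: C12H12NO2-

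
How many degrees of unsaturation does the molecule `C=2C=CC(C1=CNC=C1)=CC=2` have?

Molecular formula from the SMILES: C10H9N.
DoU = (2C + 2 + N − H − X)/2 = (2·10 + 2 + 1 − 9 − 0)/2 = 14/2 = 7.
(Structurally: 2 ring(s) + 5 π bond(s) = 7.)

7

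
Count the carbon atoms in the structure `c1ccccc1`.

The symbol for carbon appears 6 times in the SMILES. Lowercase c denotes aromatic carbon and counts toward C.

6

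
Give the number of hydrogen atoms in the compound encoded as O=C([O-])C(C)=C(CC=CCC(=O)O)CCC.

17

Hydrogens are implicit in SMILES; fill each atom to its normal valence:
  4 × C: 2 H each → 8
  4 × C: no H
  2 × C: 3 H each → 6
  2 × C: 1 H each → 2
  2 × O: no H
  1 × O: 1 H
  1 × O (charge -1): no H
  Total hydrogens = 17.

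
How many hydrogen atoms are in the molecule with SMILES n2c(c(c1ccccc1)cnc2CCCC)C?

Hydrogens are implicit in SMILES; fill each atom to its normal valence:
  6 × C (aromatic): 1 H each → 6
  4 × C (aromatic): no H
  3 × C: 2 H each → 6
  2 × C: 3 H each → 6
  2 × N (aromatic): no H
  Total hydrogens = 18.

18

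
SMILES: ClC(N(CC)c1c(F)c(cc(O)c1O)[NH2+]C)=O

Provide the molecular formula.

C10H13ClFN2O3+

Heavy atoms from the SMILES: 10 C, 1 Cl, 1 F, 2 N, 3 O.
Implicit hydrogens by atom environment:
  5 × C (aromatic): no H
  2 × C: 3 H each → 6
  2 × O: 1 H each → 2
  1 × C: 2 H
  1 × C (aromatic): 1 H
  1 × C: no H
  1 × Cl: no H
  1 × F: no H
  1 × N (charge +1): 2 H
  1 × N: no H
  1 × O: no H
  Total hydrogens = 13.
Net charge +1.
Molecular formula: C10H13ClFN2O3+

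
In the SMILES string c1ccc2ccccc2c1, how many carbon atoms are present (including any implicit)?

10

The symbol for carbon appears 10 times in the SMILES. Lowercase c denotes aromatic carbon and counts toward C.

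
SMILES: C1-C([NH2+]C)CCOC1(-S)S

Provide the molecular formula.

C6H14NOS2+

Heavy atoms from the SMILES: 6 C, 1 N, 1 O, 2 S.
Implicit hydrogens by atom environment:
  3 × C: 2 H each → 6
  2 × S: 1 H each → 2
  1 × C: 3 H
  1 × C: 1 H
  1 × C: no H
  1 × N (charge +1): 2 H
  1 × O: no H
  Total hydrogens = 14.
Net charge +1.
Molecular formula: C6H14NOS2+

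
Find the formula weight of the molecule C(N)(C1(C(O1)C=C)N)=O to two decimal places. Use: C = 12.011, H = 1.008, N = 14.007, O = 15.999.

128.13

Molecular formula: C5H8N2O2.
M = 5×12.011 + 8×1.008 + 2×14.007 + 2×15.999 = 128.13 g/mol.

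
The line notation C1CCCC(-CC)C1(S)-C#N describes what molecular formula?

C9H15NS

Heavy atoms from the SMILES: 9 C, 1 N, 1 S.
Implicit hydrogens by atom environment:
  5 × C: 2 H each → 10
  2 × C: no H
  1 × C: 3 H
  1 × C: 1 H
  1 × N: no H
  1 × S: 1 H
  Total hydrogens = 15.
Molecular formula: C9H15NS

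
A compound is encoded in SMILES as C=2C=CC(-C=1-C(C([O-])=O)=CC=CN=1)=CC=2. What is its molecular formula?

Heavy atoms from the SMILES: 12 C, 1 N, 2 O.
Implicit hydrogens by atom environment:
  8 × C (aromatic): 1 H each → 8
  3 × C (aromatic): no H
  1 × C: no H
  1 × N (aromatic): no H
  1 × O: no H
  1 × O (charge -1): no H
  Total hydrogens = 8.
Net charge -1.
Molecular formula: C12H8NO2-

C12H8NO2-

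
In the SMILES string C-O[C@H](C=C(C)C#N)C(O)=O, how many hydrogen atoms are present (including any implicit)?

Hydrogens are implicit in SMILES; fill each atom to its normal valence:
  3 × C: no H
  2 × C: 3 H each → 6
  2 × C: 1 H each → 2
  2 × O: no H
  1 × N: no H
  1 × O: 1 H
  Total hydrogens = 9.

9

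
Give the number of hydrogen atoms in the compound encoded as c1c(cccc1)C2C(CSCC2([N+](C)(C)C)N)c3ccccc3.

27

Hydrogens are implicit in SMILES; fill each atom to its normal valence:
  10 × C (aromatic): 1 H each → 10
  3 × C: 3 H each → 9
  2 × C: 2 H each → 4
  2 × C: 1 H each → 2
  2 × C (aromatic): no H
  1 × C: no H
  1 × N: 2 H
  1 × N (charge +1): no H
  1 × S: no H
  Total hydrogens = 27.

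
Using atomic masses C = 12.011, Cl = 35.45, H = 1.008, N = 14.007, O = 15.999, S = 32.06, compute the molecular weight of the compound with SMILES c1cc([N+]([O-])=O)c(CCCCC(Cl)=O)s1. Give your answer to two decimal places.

Molecular formula: C9H10ClNO3S.
M = 9×12.011 + 1×35.45 + 10×1.008 + 1×14.007 + 3×15.999 + 1×32.06 = 247.69 g/mol.

247.69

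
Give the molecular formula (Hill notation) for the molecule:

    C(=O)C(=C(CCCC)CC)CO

Heavy atoms from the SMILES: 10 C, 2 O.
Implicit hydrogens by atom environment:
  5 × C: 2 H each → 10
  2 × C: 3 H each → 6
  2 × C: no H
  1 × C: 1 H
  1 × O: 1 H
  1 × O: no H
  Total hydrogens = 18.
Molecular formula: C10H18O2

C10H18O2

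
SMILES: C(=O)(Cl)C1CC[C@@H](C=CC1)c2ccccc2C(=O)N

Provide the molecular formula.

Heavy atoms from the SMILES: 15 C, 1 Cl, 1 N, 2 O.
Implicit hydrogens by atom environment:
  4 × C: 1 H each → 4
  4 × C (aromatic): 1 H each → 4
  3 × C: 2 H each → 6
  2 × C: no H
  2 × C (aromatic): no H
  2 × O: no H
  1 × Cl: no H
  1 × N: 2 H
  Total hydrogens = 16.
Molecular formula: C15H16ClNO2

C15H16ClNO2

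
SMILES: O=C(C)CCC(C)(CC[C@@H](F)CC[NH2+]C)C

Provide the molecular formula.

C13H27FNO+

Heavy atoms from the SMILES: 13 C, 1 F, 1 N, 1 O.
Implicit hydrogens by atom environment:
  6 × C: 2 H each → 12
  4 × C: 3 H each → 12
  2 × C: no H
  1 × C: 1 H
  1 × F: no H
  1 × N (charge +1): 2 H
  1 × O: no H
  Total hydrogens = 27.
Net charge +1.
Molecular formula: C13H27FNO+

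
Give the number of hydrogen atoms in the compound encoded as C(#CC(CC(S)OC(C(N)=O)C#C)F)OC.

Hydrogens are implicit in SMILES; fill each atom to its normal valence:
  4 × C: 1 H each → 4
  4 × C: no H
  3 × O: no H
  1 × C: 3 H
  1 × C: 2 H
  1 × F: no H
  1 × N: 2 H
  1 × S: 1 H
  Total hydrogens = 12.

12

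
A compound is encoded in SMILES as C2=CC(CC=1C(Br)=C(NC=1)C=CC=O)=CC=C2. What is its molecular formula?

C14H12BrNO

Heavy atoms from the SMILES: 1 Br, 14 C, 1 N, 1 O.
Implicit hydrogens by atom environment:
  6 × C (aromatic): 1 H each → 6
  4 × C (aromatic): no H
  3 × C: 1 H each → 3
  1 × Br: no H
  1 × C: 2 H
  1 × N (aromatic): 1 H
  1 × O: no H
  Total hydrogens = 12.
Molecular formula: C14H12BrNO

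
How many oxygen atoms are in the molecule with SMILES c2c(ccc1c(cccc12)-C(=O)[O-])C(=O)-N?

3

The symbol for oxygen appears 3 times in the SMILES.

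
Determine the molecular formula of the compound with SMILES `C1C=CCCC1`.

Heavy atoms from the SMILES: 6 C.
Implicit hydrogens by atom environment:
  4 × C: 2 H each → 8
  2 × C: 1 H each → 2
  Total hydrogens = 10.
Molecular formula: C6H10

C6H10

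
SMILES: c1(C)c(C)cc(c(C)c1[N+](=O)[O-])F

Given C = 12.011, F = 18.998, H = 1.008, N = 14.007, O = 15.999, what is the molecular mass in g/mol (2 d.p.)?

Molecular formula: C9H10FNO2.
M = 9×12.011 + 1×18.998 + 10×1.008 + 1×14.007 + 2×15.999 = 183.18 g/mol.

183.18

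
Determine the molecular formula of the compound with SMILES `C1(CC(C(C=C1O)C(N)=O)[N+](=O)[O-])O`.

C7H10N2O5

Heavy atoms from the SMILES: 7 C, 2 N, 5 O.
Implicit hydrogens by atom environment:
  4 × C: 1 H each → 4
  2 × C: no H
  2 × O: 1 H each → 2
  2 × O: no H
  1 × C: 2 H
  1 × N: 2 H
  1 × N (charge +1): no H
  1 × O (charge -1): no H
  Total hydrogens = 10.
Molecular formula: C7H10N2O5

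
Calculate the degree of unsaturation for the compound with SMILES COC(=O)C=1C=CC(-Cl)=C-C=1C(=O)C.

6

Molecular formula from the SMILES: C10H9ClO3.
DoU = (2C + 2 + N − H − X)/2 = (2·10 + 2 + 0 − 9 − 1)/2 = 12/2 = 6.
(Structurally: 1 ring(s) + 5 π bond(s) = 6.)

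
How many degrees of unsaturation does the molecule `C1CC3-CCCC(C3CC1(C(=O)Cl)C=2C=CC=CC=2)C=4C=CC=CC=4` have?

Molecular formula from the SMILES: C23H25ClO.
DoU = (2C + 2 + N − H − X)/2 = (2·23 + 2 + 0 − 25 − 1)/2 = 22/2 = 11.
(Structurally: 4 ring(s) + 7 π bond(s) = 11.)

11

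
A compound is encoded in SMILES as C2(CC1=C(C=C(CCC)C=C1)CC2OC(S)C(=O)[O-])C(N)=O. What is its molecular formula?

C16H20NO4S-

Heavy atoms from the SMILES: 16 C, 1 N, 4 O, 1 S.
Implicit hydrogens by atom environment:
  4 × C: 2 H each → 8
  3 × C (aromatic): 1 H each → 3
  3 × C: 1 H each → 3
  3 × C (aromatic): no H
  3 × O: no H
  2 × C: no H
  1 × C: 3 H
  1 × N: 2 H
  1 × O (charge -1): no H
  1 × S: 1 H
  Total hydrogens = 20.
Net charge -1.
Molecular formula: C16H20NO4S-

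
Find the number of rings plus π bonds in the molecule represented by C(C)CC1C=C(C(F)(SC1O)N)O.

2

Molecular formula from the SMILES: C8H14FNO2S.
DoU = (2C + 2 + N − H − X)/2 = (2·8 + 2 + 1 − 14 − 1)/2 = 4/2 = 2.
(Structurally: 1 ring(s) + 1 π bond(s) = 2.)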